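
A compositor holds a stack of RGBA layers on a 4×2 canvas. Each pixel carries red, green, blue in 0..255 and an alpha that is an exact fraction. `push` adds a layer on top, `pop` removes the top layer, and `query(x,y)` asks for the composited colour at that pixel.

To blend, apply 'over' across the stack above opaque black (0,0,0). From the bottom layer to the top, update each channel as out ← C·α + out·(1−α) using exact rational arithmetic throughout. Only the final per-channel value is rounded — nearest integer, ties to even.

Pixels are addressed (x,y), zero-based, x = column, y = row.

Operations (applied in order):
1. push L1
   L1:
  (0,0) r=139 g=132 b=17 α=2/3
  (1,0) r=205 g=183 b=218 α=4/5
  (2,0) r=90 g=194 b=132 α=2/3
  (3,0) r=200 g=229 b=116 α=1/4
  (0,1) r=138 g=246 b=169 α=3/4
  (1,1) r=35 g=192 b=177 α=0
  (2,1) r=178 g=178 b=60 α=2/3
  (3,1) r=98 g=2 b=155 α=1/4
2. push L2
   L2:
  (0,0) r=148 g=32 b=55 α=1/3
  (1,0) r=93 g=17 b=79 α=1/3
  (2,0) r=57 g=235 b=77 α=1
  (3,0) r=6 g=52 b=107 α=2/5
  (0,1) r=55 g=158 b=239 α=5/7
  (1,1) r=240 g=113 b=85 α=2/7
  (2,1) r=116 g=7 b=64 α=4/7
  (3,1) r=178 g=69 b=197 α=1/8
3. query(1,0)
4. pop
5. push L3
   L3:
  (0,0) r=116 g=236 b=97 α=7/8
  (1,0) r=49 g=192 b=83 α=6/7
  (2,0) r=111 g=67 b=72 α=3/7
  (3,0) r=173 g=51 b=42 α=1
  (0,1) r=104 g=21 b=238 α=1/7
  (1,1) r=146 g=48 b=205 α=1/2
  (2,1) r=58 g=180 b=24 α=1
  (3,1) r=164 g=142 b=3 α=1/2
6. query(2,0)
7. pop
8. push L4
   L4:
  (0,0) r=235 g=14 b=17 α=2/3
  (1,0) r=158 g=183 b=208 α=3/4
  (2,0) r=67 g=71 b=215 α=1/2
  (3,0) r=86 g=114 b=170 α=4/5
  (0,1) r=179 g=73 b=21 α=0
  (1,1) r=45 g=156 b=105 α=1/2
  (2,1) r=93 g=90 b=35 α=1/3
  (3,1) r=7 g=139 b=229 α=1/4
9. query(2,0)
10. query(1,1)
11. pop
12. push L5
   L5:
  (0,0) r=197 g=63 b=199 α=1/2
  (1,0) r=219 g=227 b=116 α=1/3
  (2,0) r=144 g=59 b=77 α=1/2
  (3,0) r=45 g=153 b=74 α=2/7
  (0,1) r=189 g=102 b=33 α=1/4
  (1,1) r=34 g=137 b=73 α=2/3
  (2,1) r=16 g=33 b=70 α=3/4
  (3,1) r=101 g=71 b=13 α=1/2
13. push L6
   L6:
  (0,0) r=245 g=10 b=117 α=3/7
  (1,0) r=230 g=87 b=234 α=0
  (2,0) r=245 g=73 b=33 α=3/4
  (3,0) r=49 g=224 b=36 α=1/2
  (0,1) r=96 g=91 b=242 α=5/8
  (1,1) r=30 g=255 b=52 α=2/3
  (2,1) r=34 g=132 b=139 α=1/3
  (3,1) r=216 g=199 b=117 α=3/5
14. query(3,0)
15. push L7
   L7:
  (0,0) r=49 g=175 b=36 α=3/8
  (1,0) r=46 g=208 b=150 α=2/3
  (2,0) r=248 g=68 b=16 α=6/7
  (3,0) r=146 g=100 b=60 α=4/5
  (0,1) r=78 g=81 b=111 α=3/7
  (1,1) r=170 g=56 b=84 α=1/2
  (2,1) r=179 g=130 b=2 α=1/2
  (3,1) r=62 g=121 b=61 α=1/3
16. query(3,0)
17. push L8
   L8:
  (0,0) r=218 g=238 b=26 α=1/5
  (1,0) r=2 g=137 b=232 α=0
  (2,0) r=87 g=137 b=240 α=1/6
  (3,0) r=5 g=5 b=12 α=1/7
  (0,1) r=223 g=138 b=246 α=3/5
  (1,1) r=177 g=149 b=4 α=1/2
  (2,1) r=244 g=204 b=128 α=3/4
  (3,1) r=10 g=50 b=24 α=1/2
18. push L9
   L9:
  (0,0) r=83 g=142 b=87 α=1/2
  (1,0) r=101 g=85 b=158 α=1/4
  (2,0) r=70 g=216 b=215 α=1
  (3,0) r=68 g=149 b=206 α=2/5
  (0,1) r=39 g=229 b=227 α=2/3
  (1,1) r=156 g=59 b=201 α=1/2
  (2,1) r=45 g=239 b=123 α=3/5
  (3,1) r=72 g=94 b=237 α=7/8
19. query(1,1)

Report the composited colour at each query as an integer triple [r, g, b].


at x=1,y=0 over L1,L2:
after L1 α=4/5: [164, 732/5, 872/5]
after L2 α=1/3: [421/3, 1549/15, 713/5]
= [140, 103, 143]

at x=2,y=0 over L1,L3:
L1 α=2/3: [60, 388/3, 88]
L3 α=3/7: [573/7, 2155/21, 568/7]
→ [82, 103, 81]

at x=2,y=0 over L1,L4:
after L1 α=2/3: [60, 388/3, 88]
after L4 α=1/2: [127/2, 601/6, 303/2]
→ [64, 100, 152]

at x=1,y=1 over L1,L4:
after L1 α=0: [0, 0, 0]
after L4 α=1/2: [45/2, 78, 105/2]
→ [22, 78, 52]

(3,0) stack=L1,L5,L6; from [0,0,0]:
+L1 (α=1/4) → [50, 229/4, 29]
+L5 (α=2/7) → [340/7, 2369/28, 293/7]
+L6 (α=1/2) → [683/14, 8641/56, 545/14]
= [49, 154, 39]

(3,0) stack=L1,L5,L6,L7; from [0,0,0]:
after L1 α=1/4: [50, 229/4, 29]
after L5 α=2/7: [340/7, 2369/28, 293/7]
after L6 α=1/2: [683/14, 8641/56, 545/14]
after L7 α=4/5: [8859/70, 31041/280, 781/14]
rounded: [127, 111, 56]

(1,1) stack=L1,L5,L6,L7,L8,L9; from [0,0,0]:
after L1 α=0: [0, 0, 0]
after L5 α=2/3: [68/3, 274/3, 146/3]
after L6 α=2/3: [248/9, 1804/9, 458/9]
after L7 α=1/2: [889/9, 1154/9, 607/9]
after L8 α=1/2: [1241/9, 2495/18, 643/18]
after L9 α=1/2: [2645/18, 3557/36, 4261/36]
→ [147, 99, 118]


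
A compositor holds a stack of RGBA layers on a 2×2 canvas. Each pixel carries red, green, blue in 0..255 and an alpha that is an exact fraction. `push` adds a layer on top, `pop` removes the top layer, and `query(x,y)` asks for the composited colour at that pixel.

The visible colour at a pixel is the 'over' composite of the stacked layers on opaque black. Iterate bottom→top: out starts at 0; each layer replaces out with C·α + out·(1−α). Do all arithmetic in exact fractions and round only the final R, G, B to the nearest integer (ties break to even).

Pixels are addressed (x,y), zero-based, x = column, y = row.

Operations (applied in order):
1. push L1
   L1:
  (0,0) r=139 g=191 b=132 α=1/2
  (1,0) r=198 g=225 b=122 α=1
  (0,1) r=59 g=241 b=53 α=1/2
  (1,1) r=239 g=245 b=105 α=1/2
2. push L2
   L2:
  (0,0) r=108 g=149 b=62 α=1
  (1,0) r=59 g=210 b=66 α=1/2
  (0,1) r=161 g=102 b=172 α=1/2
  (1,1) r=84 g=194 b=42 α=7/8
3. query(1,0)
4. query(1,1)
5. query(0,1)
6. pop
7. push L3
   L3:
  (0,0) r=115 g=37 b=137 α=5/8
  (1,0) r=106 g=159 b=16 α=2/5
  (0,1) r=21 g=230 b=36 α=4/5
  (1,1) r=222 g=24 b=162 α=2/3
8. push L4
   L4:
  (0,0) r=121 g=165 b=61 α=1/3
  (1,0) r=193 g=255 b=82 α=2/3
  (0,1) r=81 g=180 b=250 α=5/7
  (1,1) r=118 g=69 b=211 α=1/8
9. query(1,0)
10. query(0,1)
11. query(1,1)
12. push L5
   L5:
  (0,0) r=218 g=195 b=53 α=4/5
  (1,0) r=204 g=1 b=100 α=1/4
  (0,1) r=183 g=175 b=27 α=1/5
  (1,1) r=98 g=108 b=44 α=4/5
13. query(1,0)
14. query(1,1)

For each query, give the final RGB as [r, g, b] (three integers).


at x=1,y=0 over L1,L2:
L1 α=1: [198, 225, 122]
L2 α=1/2: [257/2, 435/2, 94]
= [128, 218, 94]

query (1,1) [L1,L2] — begin 0,0,0
+L1 (α=1/2) → [239/2, 245/2, 105/2]
+L2 (α=7/8) → [1415/16, 2961/16, 693/16]
= [88, 185, 43]

at x=0,y=1 over L1,L2:
after L1 α=1/2: [59/2, 241/2, 53/2]
after L2 α=1/2: [381/4, 445/4, 397/4]
rounded: [95, 111, 99]

(1,0) stack=L1,L3,L4; from [0,0,0]:
L1 α=1: [198, 225, 122]
L3 α=2/5: [806/5, 993/5, 398/5]
L4 α=2/3: [912/5, 1181/5, 406/5]
= [182, 236, 81]

(0,1) stack=L1,L3,L4; from [0,0,0]:
after L1 α=1/2: [59/2, 241/2, 53/2]
after L3 α=4/5: [227/10, 2081/10, 341/10]
after L4 α=5/7: [2252/35, 6581/35, 6591/35]
rounded: [64, 188, 188]

at x=1,y=1 over L1,L3,L4:
+L1 (α=1/2) → [239/2, 245/2, 105/2]
+L3 (α=2/3) → [1127/6, 341/6, 251/2]
+L4 (α=1/8) → [8597/48, 2801/48, 2179/16]
rounded: [179, 58, 136]

at x=1,y=0 over L1,L3,L4,L5:
L1 α=1: [198, 225, 122]
L3 α=2/5: [806/5, 993/5, 398/5]
L4 α=2/3: [912/5, 1181/5, 406/5]
L5 α=1/4: [939/5, 887/5, 859/10]
rounded: [188, 177, 86]

query (1,1) [L1,L3,L4,L5] — begin 0,0,0
+L1 (α=1/2) → [239/2, 245/2, 105/2]
+L3 (α=2/3) → [1127/6, 341/6, 251/2]
+L4 (α=1/8) → [8597/48, 2801/48, 2179/16]
+L5 (α=4/5) → [27413/240, 23537/240, 999/16]
→ [114, 98, 62]


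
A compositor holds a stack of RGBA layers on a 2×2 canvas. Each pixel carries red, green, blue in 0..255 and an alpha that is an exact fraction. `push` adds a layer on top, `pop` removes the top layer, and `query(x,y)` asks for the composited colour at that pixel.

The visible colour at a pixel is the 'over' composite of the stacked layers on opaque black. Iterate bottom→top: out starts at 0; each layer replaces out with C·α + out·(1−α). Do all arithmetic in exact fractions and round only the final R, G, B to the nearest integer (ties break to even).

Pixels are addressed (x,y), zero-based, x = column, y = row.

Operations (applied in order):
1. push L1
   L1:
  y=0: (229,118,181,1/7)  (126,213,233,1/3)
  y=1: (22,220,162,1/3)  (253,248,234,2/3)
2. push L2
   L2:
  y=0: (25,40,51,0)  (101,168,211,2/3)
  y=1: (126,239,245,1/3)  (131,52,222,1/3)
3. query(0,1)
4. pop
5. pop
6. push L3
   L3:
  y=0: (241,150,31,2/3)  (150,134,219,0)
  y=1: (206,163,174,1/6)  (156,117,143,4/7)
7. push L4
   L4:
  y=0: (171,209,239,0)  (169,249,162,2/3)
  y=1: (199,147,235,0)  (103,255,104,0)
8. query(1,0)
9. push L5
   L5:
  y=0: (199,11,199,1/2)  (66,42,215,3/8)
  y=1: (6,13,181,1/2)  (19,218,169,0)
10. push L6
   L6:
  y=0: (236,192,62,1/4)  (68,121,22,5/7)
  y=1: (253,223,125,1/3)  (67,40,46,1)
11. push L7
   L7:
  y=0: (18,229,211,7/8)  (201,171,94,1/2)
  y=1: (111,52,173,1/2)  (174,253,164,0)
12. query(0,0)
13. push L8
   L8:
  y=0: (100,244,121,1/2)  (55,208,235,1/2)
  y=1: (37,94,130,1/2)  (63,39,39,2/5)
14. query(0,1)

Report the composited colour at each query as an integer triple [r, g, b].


query (0,1) [L1,L2] — begin 0,0,0
+L1 (α=1/3) → [22/3, 220/3, 54]
+L2 (α=1/3) → [422/9, 1157/9, 353/3]
→ [47, 129, 118]

at x=1,y=0 over L3,L4:
+L3 (α=0) → [0, 0, 0]
+L4 (α=2/3) → [338/3, 166, 108]
= [113, 166, 108]

query (0,0) [L3,L4,L5,L6,L7] — begin 0,0,0
after L3 α=2/3: [482/3, 100, 62/3]
after L4 α=0: [482/3, 100, 62/3]
after L5 α=1/2: [1079/6, 111/2, 659/6]
after L6 α=1/4: [1551/8, 717/8, 783/8]
after L7 α=7/8: [2559/64, 13541/64, 12599/64]
→ [40, 212, 197]

query (0,1) [L3,L4,L5,L6,L7,L8] — begin 0,0,0
after L3 α=1/6: [103/3, 163/6, 29]
after L4 α=0: [103/3, 163/6, 29]
after L5 α=1/2: [121/6, 241/12, 105]
after L6 α=1/3: [880/9, 1579/18, 335/3]
after L7 α=1/2: [1879/18, 2515/36, 427/3]
after L8 α=1/2: [2545/36, 5899/72, 817/6]
= [71, 82, 136]


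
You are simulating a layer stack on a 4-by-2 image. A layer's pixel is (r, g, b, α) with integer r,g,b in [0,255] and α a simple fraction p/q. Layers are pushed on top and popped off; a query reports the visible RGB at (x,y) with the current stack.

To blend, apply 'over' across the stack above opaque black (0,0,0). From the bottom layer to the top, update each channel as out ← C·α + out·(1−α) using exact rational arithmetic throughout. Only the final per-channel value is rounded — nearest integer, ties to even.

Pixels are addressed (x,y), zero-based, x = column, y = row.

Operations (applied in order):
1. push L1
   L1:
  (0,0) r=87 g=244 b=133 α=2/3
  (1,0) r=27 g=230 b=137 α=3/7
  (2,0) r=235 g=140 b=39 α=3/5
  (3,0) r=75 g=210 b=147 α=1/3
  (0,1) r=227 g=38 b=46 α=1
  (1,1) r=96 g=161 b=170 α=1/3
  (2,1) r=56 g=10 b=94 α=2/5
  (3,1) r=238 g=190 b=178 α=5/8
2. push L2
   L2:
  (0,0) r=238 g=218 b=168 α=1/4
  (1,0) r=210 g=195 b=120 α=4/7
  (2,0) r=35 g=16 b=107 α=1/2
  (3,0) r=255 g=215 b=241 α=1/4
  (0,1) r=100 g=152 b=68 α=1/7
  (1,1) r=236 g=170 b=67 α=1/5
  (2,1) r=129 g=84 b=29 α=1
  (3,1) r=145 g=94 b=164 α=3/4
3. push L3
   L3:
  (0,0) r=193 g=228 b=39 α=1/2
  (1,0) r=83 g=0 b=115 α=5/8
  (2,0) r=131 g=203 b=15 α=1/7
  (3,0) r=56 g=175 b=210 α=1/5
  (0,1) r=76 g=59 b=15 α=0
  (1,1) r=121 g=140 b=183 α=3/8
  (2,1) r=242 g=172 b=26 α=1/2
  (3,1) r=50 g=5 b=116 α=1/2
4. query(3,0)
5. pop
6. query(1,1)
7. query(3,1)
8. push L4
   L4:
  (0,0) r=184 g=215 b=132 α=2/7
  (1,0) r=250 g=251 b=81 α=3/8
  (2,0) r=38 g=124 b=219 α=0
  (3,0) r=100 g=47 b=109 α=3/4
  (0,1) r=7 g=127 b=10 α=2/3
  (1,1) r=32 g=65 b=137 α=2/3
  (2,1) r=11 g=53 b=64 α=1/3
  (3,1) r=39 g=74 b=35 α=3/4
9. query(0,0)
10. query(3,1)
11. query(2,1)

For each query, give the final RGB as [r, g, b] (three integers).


(3,0) stack=L1,L2,L3; from [0,0,0]:
after L1 α=1/3: [25, 70, 49]
after L2 α=1/4: [165/2, 425/4, 97]
after L3 α=1/5: [386/5, 120, 598/5]
= [77, 120, 120]

at x=1,y=1 over L1,L2:
after L1 α=1/3: [32, 161/3, 170/3]
after L2 α=1/5: [364/5, 1154/15, 881/15]
→ [73, 77, 59]

(3,1) stack=L1,L2; from [0,0,0]:
L1 α=5/8: [595/4, 475/4, 445/4]
L2 α=3/4: [2335/16, 1603/16, 2413/16]
rounded: [146, 100, 151]

(0,0) stack=L1,L2,L4; from [0,0,0]:
after L1 α=2/3: [58, 488/3, 266/3]
after L2 α=1/4: [103, 353/2, 217/2]
after L4 α=2/7: [883/7, 375/2, 1613/14]
= [126, 188, 115]

at x=3,y=1 over L1,L2,L4:
L1 α=5/8: [595/4, 475/4, 445/4]
L2 α=3/4: [2335/16, 1603/16, 2413/16]
L4 α=3/4: [4207/64, 5155/64, 4093/64]
= [66, 81, 64]

query (2,1) [L1,L2,L4] — begin 0,0,0
after L1 α=2/5: [112/5, 4, 188/5]
after L2 α=1: [129, 84, 29]
after L4 α=1/3: [269/3, 221/3, 122/3]
→ [90, 74, 41]


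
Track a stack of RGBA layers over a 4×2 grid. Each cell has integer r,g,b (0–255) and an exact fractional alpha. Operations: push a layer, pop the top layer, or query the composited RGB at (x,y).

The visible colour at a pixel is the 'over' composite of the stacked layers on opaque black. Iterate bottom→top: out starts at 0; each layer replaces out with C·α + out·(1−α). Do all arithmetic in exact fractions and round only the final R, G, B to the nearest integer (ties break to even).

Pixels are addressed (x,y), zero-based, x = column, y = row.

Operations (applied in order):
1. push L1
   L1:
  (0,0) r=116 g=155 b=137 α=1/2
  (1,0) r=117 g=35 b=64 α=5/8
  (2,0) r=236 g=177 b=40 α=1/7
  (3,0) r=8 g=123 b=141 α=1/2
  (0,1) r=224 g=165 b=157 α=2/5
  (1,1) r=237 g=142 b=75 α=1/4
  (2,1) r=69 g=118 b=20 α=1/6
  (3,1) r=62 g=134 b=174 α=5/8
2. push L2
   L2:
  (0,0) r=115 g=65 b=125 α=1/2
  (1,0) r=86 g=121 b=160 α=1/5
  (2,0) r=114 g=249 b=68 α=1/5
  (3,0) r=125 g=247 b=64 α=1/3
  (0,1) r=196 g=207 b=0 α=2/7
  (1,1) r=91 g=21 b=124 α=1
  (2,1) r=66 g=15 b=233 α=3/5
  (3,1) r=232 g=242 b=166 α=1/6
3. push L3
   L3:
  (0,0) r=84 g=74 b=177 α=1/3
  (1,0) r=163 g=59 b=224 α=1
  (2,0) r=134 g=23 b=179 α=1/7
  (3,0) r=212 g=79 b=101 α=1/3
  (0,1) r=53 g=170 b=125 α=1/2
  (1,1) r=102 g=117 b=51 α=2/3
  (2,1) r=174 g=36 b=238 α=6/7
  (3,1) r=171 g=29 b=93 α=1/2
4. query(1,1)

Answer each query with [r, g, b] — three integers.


query (1,1) [L1,L2,L3] — begin 0,0,0
+L1 (α=1/4) → [237/4, 71/2, 75/4]
+L2 (α=1) → [91, 21, 124]
+L3 (α=2/3) → [295/3, 85, 226/3]
rounded: [98, 85, 75]


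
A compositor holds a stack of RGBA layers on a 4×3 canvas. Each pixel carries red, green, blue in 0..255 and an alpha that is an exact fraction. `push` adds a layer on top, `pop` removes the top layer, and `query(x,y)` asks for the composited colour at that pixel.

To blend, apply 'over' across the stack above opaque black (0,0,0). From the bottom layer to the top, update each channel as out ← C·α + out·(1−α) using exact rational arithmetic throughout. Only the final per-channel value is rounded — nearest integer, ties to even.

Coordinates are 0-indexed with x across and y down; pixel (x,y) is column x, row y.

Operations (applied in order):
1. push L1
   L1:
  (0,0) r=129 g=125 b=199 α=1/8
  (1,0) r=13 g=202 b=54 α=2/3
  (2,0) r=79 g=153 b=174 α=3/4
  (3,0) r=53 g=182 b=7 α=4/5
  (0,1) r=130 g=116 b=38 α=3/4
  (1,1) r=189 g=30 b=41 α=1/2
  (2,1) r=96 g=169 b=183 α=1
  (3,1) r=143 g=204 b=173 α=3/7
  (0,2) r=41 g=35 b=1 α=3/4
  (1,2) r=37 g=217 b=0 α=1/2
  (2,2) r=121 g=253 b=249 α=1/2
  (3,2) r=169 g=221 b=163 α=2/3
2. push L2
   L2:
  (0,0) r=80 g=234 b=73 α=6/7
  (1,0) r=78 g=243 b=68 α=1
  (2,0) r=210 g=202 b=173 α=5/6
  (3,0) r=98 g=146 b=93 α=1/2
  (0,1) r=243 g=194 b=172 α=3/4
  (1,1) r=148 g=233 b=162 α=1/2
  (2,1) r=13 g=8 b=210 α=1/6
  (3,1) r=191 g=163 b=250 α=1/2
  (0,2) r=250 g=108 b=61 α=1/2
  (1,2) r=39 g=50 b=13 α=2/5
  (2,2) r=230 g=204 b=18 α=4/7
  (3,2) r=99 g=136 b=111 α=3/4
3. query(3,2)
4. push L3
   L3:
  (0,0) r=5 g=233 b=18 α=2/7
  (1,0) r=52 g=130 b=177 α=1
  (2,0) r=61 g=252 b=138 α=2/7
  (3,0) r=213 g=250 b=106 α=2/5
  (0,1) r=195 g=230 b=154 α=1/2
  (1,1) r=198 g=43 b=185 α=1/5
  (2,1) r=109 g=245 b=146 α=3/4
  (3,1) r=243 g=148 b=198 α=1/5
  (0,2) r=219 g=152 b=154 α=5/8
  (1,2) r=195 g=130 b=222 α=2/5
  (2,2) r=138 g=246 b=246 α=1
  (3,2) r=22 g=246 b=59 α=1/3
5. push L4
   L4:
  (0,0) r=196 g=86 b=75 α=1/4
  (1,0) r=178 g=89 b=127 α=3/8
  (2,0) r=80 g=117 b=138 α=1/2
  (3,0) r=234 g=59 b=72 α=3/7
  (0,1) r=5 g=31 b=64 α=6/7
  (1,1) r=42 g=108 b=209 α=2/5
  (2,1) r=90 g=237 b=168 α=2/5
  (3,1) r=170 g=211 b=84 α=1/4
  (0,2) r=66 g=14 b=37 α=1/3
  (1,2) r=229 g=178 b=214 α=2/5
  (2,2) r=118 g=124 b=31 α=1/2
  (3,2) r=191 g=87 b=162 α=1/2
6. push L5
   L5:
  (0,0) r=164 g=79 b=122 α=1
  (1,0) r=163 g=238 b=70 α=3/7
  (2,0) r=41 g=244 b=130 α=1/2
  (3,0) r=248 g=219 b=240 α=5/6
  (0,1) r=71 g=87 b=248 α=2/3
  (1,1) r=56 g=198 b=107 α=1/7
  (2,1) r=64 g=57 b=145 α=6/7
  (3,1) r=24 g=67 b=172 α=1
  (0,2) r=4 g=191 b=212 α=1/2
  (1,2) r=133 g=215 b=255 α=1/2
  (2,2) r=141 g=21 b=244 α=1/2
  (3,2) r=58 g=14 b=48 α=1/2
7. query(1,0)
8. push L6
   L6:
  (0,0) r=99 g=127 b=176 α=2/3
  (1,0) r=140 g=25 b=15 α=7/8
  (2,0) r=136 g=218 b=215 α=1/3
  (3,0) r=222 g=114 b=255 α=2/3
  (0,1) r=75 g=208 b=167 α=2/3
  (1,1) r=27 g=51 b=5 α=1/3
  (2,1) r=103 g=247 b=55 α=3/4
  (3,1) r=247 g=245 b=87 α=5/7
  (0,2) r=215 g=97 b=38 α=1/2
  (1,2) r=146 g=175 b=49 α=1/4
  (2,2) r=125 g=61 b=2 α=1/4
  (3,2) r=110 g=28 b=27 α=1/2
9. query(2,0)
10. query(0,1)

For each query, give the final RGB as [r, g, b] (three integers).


(3,2) stack=L1,L2; from [0,0,0]:
+L1 (α=2/3) → [338/3, 442/3, 326/3]
+L2 (α=3/4) → [1229/12, 833/6, 1325/12]
→ [102, 139, 110]

query (1,0) [L1,L2,L3,L4,L5] — begin 0,0,0
+L1 (α=2/3) → [26/3, 404/3, 36]
+L2 (α=1) → [78, 243, 68]
+L3 (α=1) → [52, 130, 177]
+L4 (α=3/8) → [397/4, 917/8, 633/4]
+L5 (α=3/7) → [886/7, 335/2, 843/7]
rounded: [127, 168, 120]

query (2,0) [L1,L2,L3,L4,L5,L6] — begin 0,0,0
+L1 (α=3/4) → [237/4, 459/4, 261/2]
+L2 (α=5/6) → [1479/8, 4499/24, 1991/12]
+L3 (α=2/7) → [8371/56, 34591/168, 13267/84]
+L4 (α=1/2) → [12851/112, 54247/336, 24859/168]
+L5 (α=1/2) → [17443/224, 136231/672, 46699/336]
+L6 (α=1/3) → [32675/336, 209479/1008, 82819/504]
rounded: [97, 208, 164]

query (0,1) [L1,L2,L3,L4,L5,L6] — begin 0,0,0
after L1 α=3/4: [195/2, 87, 57/2]
after L2 α=3/4: [1653/8, 669/4, 1089/8]
after L3 α=1/2: [3213/16, 1589/8, 2321/16]
after L4 α=6/7: [3693/112, 3077/56, 8465/112]
after L5 α=2/3: [19597/336, 12821/168, 21339/112]
after L6 α=2/3: [69997/1008, 82709/504, 58747/336]
→ [69, 164, 175]


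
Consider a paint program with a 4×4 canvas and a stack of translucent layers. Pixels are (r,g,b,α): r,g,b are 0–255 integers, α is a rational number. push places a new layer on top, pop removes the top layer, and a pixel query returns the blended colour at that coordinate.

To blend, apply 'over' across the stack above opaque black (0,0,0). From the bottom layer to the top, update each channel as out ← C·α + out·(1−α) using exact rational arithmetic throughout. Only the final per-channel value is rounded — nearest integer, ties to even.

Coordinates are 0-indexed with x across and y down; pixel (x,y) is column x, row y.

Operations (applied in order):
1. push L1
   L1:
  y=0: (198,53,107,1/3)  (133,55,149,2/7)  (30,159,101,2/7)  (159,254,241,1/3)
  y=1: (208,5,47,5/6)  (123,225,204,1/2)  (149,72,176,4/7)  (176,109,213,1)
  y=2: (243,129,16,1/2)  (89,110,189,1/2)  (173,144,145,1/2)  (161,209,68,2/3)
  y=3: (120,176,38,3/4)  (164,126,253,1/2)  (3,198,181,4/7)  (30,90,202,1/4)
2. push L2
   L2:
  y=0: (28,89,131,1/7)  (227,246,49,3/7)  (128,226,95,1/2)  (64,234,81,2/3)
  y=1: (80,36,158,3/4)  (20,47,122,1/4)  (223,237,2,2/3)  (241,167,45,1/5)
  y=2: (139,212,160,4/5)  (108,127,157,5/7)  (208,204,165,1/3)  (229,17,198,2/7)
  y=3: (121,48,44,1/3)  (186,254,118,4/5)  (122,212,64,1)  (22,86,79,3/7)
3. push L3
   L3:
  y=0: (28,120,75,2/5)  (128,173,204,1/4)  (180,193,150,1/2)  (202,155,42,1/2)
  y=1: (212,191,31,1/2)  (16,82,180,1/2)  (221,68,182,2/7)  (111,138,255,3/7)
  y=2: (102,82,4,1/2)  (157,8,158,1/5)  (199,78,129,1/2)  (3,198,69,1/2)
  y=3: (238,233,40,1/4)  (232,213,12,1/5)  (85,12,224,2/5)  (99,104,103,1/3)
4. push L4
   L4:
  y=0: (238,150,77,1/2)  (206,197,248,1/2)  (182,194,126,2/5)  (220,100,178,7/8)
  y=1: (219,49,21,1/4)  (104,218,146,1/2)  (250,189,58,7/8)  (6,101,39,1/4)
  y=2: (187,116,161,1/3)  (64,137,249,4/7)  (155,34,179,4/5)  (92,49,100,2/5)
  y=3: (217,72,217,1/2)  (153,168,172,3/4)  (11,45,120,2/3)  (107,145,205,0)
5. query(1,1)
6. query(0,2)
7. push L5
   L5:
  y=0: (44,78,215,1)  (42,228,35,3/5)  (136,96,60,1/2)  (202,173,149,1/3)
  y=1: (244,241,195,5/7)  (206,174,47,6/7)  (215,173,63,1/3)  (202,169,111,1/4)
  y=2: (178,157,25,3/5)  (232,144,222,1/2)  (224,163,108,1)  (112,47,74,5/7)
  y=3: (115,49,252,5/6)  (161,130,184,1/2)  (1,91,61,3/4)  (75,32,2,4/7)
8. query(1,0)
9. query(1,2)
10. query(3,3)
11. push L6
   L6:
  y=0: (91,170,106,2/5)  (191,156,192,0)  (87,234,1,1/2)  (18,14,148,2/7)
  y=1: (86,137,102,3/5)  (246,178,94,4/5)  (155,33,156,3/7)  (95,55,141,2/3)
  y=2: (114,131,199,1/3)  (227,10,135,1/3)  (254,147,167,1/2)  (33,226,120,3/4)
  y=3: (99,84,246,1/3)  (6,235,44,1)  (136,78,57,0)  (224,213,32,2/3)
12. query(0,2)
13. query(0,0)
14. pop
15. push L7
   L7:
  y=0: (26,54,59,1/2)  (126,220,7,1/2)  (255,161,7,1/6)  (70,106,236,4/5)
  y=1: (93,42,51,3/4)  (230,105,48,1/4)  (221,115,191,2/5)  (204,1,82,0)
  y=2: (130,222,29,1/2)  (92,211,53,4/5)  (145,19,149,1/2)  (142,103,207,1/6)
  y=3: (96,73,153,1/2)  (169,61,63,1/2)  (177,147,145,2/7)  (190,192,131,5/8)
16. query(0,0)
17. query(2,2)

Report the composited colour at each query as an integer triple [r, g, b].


(1,1) stack=L1,L2,L3,L4; from [0,0,0]:
L1 α=1/2: [123/2, 225/2, 102]
L2 α=1/4: [409/8, 769/8, 107]
L3 α=1/2: [537/16, 1425/16, 287/2]
L4 α=1/2: [2201/32, 4913/32, 579/4]
= [69, 154, 145]

query (0,2) [L1,L2,L3,L4] — begin 0,0,0
after L1 α=1/2: [243/2, 129/2, 8]
after L2 α=4/5: [271/2, 365/2, 648/5]
after L3 α=1/2: [475/4, 529/4, 334/5]
after L4 α=1/3: [283/2, 761/6, 491/5]
→ [142, 127, 98]

(1,0) stack=L1,L2,L3,L4,L5; from [0,0,0]:
L1 α=2/7: [38, 110/7, 298/7]
L2 α=3/7: [119, 5606/49, 2221/49]
L3 α=1/4: [485/4, 25295/196, 16659/196]
L4 α=1/2: [1309/8, 63907/392, 65267/392]
L5 α=3/5: [1813/20, 197971/980, 85847/980]
rounded: [91, 202, 88]

(1,2) stack=L1,L2,L3,L4,L5; from [0,0,0]:
+L1 (α=1/2) → [89/2, 55, 189/2]
+L2 (α=5/7) → [629/7, 745/7, 974/7]
+L3 (α=1/5) → [723/7, 3036/35, 5002/35]
+L4 (α=4/7) → [3961/49, 28288/245, 49866/245]
+L5 (α=1/2) → [15329/98, 31784/245, 52128/245]
= [156, 130, 213]

(3,3) stack=L1,L2,L3,L4,L5; from [0,0,0]:
after L1 α=1/4: [15/2, 45/2, 101/2]
after L2 α=3/7: [96/7, 348/7, 439/7]
after L3 α=1/3: [295/7, 1424/21, 533/7]
after L4 α=0: [295/7, 1424/21, 533/7]
after L5 α=4/7: [2985/49, 2320/49, 1655/49]
= [61, 47, 34]

query (0,2) [L1,L2,L3,L4,L5,L6] — begin 0,0,0
after L1 α=1/2: [243/2, 129/2, 8]
after L2 α=4/5: [271/2, 365/2, 648/5]
after L3 α=1/2: [475/4, 529/4, 334/5]
after L4 α=1/3: [283/2, 761/6, 491/5]
after L5 α=3/5: [817/5, 2174/15, 1357/25]
after L6 α=1/3: [2204/15, 6313/45, 2563/25]
→ [147, 140, 103]

at x=0,y=0 over L1,L2,L3,L4,L5,L6:
after L1 α=1/3: [66, 53/3, 107/3]
after L2 α=1/7: [424/7, 195/7, 345/7]
after L3 α=2/5: [1664/35, 453/7, 417/7]
after L4 α=1/2: [4997/35, 1503/14, 478/7]
after L5 α=1: [44, 78, 215]
after L6 α=2/5: [314/5, 574/5, 857/5]
= [63, 115, 171]

(0,0) stack=L1,L2,L3,L4,L5,L7; from [0,0,0]:
L1 α=1/3: [66, 53/3, 107/3]
L2 α=1/7: [424/7, 195/7, 345/7]
L3 α=2/5: [1664/35, 453/7, 417/7]
L4 α=1/2: [4997/35, 1503/14, 478/7]
L5 α=1: [44, 78, 215]
L7 α=1/2: [35, 66, 137]
rounded: [35, 66, 137]

query (2,2) [L1,L2,L3,L4,L5,L7] — begin 0,0,0
+L1 (α=1/2) → [173/2, 72, 145/2]
+L2 (α=1/3) → [127, 116, 310/3]
+L3 (α=1/2) → [163, 97, 697/6]
+L4 (α=4/5) → [783/5, 233/5, 4993/30]
+L5 (α=1) → [224, 163, 108]
+L7 (α=1/2) → [369/2, 91, 257/2]
→ [184, 91, 128]


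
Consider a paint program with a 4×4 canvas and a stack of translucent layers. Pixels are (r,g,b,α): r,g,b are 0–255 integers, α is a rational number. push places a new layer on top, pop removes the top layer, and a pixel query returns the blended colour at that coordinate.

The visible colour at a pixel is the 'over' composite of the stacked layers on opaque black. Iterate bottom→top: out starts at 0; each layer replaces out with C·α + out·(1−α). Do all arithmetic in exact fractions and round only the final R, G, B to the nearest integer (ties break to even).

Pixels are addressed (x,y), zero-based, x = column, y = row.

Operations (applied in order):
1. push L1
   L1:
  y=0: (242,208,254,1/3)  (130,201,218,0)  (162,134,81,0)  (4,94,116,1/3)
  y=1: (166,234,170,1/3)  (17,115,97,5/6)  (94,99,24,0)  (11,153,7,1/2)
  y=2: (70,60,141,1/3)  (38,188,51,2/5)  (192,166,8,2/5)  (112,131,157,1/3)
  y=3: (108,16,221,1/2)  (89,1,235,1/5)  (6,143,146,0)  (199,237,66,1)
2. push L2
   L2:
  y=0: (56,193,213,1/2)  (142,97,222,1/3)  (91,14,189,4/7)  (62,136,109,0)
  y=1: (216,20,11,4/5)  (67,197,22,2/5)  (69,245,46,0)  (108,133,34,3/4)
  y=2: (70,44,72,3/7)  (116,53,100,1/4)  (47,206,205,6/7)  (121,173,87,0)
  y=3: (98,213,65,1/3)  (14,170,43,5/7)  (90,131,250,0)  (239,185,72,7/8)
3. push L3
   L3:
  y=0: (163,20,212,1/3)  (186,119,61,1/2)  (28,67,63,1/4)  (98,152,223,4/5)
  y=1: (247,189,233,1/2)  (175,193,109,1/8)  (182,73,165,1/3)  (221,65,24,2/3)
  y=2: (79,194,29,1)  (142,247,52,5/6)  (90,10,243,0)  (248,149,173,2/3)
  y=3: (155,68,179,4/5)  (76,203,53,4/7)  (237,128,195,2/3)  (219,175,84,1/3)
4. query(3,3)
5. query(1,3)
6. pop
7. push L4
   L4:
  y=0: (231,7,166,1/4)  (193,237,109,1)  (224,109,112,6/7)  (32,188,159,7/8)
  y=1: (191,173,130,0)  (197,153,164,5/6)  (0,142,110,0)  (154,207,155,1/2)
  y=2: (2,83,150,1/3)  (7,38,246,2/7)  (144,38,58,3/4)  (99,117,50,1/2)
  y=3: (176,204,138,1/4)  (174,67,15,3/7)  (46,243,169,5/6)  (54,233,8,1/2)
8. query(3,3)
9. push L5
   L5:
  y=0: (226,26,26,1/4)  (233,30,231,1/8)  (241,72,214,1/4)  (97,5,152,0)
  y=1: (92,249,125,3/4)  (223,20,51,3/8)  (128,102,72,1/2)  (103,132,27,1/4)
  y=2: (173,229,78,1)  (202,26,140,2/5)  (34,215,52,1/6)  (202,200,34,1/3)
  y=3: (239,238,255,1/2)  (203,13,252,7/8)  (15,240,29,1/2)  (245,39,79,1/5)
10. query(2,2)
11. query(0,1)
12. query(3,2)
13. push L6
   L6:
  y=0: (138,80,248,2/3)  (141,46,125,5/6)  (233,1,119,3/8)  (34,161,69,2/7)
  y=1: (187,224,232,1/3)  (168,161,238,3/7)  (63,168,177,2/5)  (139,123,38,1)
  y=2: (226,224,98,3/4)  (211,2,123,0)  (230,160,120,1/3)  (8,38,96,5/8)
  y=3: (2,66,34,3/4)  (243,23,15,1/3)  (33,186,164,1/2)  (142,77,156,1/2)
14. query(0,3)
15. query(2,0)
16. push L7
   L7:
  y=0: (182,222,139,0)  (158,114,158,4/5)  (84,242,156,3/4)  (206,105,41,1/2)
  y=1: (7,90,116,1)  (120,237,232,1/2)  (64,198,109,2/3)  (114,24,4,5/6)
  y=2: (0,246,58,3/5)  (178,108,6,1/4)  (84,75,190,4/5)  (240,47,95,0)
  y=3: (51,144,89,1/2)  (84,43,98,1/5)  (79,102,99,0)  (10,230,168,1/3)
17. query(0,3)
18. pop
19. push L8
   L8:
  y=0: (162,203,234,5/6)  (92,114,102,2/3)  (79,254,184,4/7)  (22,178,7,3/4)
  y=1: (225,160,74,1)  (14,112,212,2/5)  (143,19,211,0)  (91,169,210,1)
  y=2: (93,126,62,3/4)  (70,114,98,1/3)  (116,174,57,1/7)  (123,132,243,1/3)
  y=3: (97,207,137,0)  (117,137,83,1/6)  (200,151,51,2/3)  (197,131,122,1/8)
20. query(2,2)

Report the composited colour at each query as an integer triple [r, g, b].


(3,3) stack=L1,L2,L3; from [0,0,0]:
+L1 (α=1) → [199, 237, 66]
+L2 (α=7/8) → [234, 383/2, 285/4]
+L3 (α=1/3) → [229, 186, 151/2]
= [229, 186, 76]

query (1,3) [L1,L2,L3] — begin 0,0,0
L1 α=1/5: [89/5, 1/5, 47]
L2 α=5/7: [528/35, 4252/35, 309/7]
L3 α=4/7: [12224/245, 41176/245, 2411/49]
→ [50, 168, 49]

at x=3,y=3 over L1,L2,L4:
after L1 α=1: [199, 237, 66]
after L2 α=7/8: [234, 383/2, 285/4]
after L4 α=1/2: [144, 849/4, 317/8]
rounded: [144, 212, 40]

query (2,2) [L1,L2,L4,L5] — begin 0,0,0
after L1 α=2/5: [384/5, 332/5, 16/5]
after L2 α=6/7: [1794/35, 6512/35, 6166/35]
after L4 α=3/4: [8457/70, 5251/70, 3064/35]
after L5 α=1/6: [8933/84, 8261/84, 1714/21]
rounded: [106, 98, 82]

at x=0,y=1 over L1,L2,L4,L5:
+L1 (α=1/3) → [166/3, 78, 170/3]
+L2 (α=4/5) → [2758/15, 158/5, 302/15]
+L4 (α=0) → [2758/15, 158/5, 302/15]
+L5 (α=3/4) → [3449/30, 3893/20, 5927/60]
= [115, 195, 99]

at x=3,y=2 over L1,L2,L4,L5:
after L1 α=1/3: [112/3, 131/3, 157/3]
after L2 α=0: [112/3, 131/3, 157/3]
after L4 α=1/2: [409/6, 241/3, 307/6]
after L5 α=1/3: [1015/9, 1082/9, 409/9]
→ [113, 120, 45]

query (0,3) [L1,L2,L4,L5,L6] — begin 0,0,0
L1 α=1/2: [54, 8, 221/2]
L2 α=1/3: [206/3, 229/3, 286/3]
L4 α=1/4: [191/2, 433/4, 106]
L5 α=1/2: [669/4, 1385/8, 361/2]
L6 α=3/4: [693/16, 2969/32, 565/8]
rounded: [43, 93, 71]

query (2,0) [L1,L2,L4,L5,L6] — begin 0,0,0
after L1 α=0: [0, 0, 0]
after L2 α=4/7: [52, 8, 108]
after L4 α=6/7: [1396/7, 662/7, 780/7]
after L5 α=1/4: [5875/28, 1245/14, 1919/14]
after L6 α=3/8: [48947/224, 6267/112, 14593/112]
→ [219, 56, 130]

query (0,3) [L1,L2,L4,L5,L6,L7] — begin 0,0,0
+L1 (α=1/2) → [54, 8, 221/2]
+L2 (α=1/3) → [206/3, 229/3, 286/3]
+L4 (α=1/4) → [191/2, 433/4, 106]
+L5 (α=1/2) → [669/4, 1385/8, 361/2]
+L6 (α=3/4) → [693/16, 2969/32, 565/8]
+L7 (α=1/2) → [1509/32, 7577/64, 1277/16]
→ [47, 118, 80]

(2,2) stack=L1,L2,L4,L5,L6,L8; from [0,0,0]:
+L1 (α=2/5) → [384/5, 332/5, 16/5]
+L2 (α=6/7) → [1794/35, 6512/35, 6166/35]
+L4 (α=3/4) → [8457/70, 5251/70, 3064/35]
+L5 (α=1/6) → [8933/84, 8261/84, 1714/21]
+L6 (α=1/3) → [18593/126, 14981/126, 5948/63]
+L8 (α=1/7) → [21029/147, 18635/147, 13093/147]
rounded: [143, 127, 89]


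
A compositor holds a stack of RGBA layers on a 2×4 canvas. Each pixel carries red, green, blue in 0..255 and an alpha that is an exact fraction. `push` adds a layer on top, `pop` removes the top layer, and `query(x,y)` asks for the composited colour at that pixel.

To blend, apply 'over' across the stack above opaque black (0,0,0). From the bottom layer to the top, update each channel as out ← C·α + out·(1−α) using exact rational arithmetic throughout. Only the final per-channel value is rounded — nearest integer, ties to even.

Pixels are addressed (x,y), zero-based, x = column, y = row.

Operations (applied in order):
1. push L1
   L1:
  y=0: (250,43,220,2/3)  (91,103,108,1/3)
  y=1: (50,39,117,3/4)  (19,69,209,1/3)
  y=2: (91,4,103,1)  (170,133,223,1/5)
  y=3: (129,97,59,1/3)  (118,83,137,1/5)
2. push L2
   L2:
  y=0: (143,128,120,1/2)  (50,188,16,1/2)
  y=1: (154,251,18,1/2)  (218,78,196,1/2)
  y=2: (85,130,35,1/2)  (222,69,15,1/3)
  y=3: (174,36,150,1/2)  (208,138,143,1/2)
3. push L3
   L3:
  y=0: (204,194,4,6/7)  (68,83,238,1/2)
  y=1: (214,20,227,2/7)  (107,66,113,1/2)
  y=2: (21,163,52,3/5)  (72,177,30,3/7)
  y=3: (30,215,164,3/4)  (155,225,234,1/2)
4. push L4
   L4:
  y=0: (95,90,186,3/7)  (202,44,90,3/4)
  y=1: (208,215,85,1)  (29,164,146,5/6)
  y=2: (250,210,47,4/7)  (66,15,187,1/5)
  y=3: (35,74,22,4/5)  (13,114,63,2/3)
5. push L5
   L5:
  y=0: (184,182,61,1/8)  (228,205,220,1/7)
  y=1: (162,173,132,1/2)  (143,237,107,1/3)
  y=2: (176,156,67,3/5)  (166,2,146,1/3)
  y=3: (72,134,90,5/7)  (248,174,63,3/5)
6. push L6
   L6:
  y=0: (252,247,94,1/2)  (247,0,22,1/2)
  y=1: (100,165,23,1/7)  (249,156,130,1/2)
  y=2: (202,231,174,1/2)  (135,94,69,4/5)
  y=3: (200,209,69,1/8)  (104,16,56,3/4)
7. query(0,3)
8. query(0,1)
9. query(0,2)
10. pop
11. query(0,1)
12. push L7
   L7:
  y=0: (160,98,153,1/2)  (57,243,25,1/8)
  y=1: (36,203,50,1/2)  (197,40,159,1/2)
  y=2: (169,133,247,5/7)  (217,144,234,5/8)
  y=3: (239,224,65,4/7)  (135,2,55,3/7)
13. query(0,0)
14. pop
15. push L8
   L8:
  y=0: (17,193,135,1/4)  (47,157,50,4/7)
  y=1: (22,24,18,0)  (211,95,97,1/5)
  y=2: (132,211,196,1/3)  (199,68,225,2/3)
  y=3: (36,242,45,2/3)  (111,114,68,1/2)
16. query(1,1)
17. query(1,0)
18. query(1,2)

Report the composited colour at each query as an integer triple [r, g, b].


(0,3) stack=L1,L2,L3,L4,L5,L6; from [0,0,0]:
+L1 (α=1/3) → [43, 97/3, 59/3]
+L2 (α=1/2) → [217/2, 205/6, 509/6]
+L3 (α=3/4) → [397/8, 4075/24, 3461/24]
+L4 (α=4/5) → [1517/40, 11179/120, 5573/120]
+L5 (α=5/7) → [8717/140, 51379/420, 32573/420]
+L6 (α=1/8) → [12717/160, 63919/480, 36713/480]
= [79, 133, 76]

query (0,1) [L1,L2,L3,L4,L5,L6] — begin 0,0,0
after L1 α=3/4: [75/2, 117/4, 351/4]
after L2 α=1/2: [383/4, 1121/8, 423/8]
after L3 α=2/7: [3627/28, 5925/56, 821/8]
after L4 α=1: [208, 215, 85]
after L5 α=1/2: [185, 194, 217/2]
after L6 α=1/7: [1210/7, 1329/7, 674/7]
rounded: [173, 190, 96]

at x=0,y=2 over L1,L2,L3,L4,L5,L6:
L1 α=1: [91, 4, 103]
L2 α=1/2: [88, 67, 69]
L3 α=3/5: [239/5, 623/5, 294/5]
L4 α=4/7: [5717/35, 867/5, 1822/35]
L5 α=3/5: [29914/175, 4074/25, 10679/175]
L6 α=1/2: [32632/175, 9849/50, 41129/350]
→ [186, 197, 118]

query (0,1) [L1,L2,L3,L4,L5] — begin 0,0,0
after L1 α=3/4: [75/2, 117/4, 351/4]
after L2 α=1/2: [383/4, 1121/8, 423/8]
after L3 α=2/7: [3627/28, 5925/56, 821/8]
after L4 α=1: [208, 215, 85]
after L5 α=1/2: [185, 194, 217/2]
→ [185, 194, 108]

at x=0,y=0 over L1,L2,L3,L4,L5,L7:
L1 α=2/3: [500/3, 86/3, 440/3]
L2 α=1/2: [929/6, 235/3, 400/3]
L3 α=6/7: [8273/42, 3727/21, 472/21]
L4 α=3/7: [22531/147, 20578/147, 13606/147]
L5 α=1/8: [26395/168, 3050/21, 14887/168]
L7 α=1/2: [53275/336, 2554/21, 40591/336]
→ [159, 122, 121]

at x=1,y=1 over L1,L2,L3,L4,L5,L8:
after L1 α=1/3: [19/3, 23, 209/3]
after L2 α=1/2: [673/6, 101/2, 797/6]
after L3 α=1/2: [1315/12, 233/4, 1475/12]
after L4 α=5/6: [3055/72, 1171/8, 10235/72]
after L5 α=1/3: [8203/108, 2119/12, 14087/108]
after L8 α=1/5: [2780/27, 2404/15, 16706/135]
= [103, 160, 124]

(1,0) stack=L1,L2,L3,L4,L5,L8; from [0,0,0]:
+L1 (α=1/3) → [91/3, 103/3, 36]
+L2 (α=1/2) → [241/6, 667/6, 26]
+L3 (α=1/2) → [649/12, 1165/12, 132]
+L4 (α=3/4) → [7921/48, 2749/48, 201/2]
+L5 (α=1/7) → [9745/56, 627/8, 823/7]
+L8 (α=4/7) → [39763/392, 6905/56, 3869/49]
= [101, 123, 79]

(1,2) stack=L1,L2,L3,L4,L5,L8; from [0,0,0]:
+L1 (α=1/5) → [34, 133/5, 223/5]
+L2 (α=1/3) → [290/3, 611/15, 521/15]
+L3 (α=3/7) → [1808/21, 1487/15, 3434/105]
+L4 (α=1/5) → [8618/105, 6173/75, 33371/525]
+L5 (α=1/3) → [34666/315, 12496/225, 143392/1575]
+L8 (α=2/3) → [160036/945, 43096/675, 852142/4725]
rounded: [169, 64, 180]


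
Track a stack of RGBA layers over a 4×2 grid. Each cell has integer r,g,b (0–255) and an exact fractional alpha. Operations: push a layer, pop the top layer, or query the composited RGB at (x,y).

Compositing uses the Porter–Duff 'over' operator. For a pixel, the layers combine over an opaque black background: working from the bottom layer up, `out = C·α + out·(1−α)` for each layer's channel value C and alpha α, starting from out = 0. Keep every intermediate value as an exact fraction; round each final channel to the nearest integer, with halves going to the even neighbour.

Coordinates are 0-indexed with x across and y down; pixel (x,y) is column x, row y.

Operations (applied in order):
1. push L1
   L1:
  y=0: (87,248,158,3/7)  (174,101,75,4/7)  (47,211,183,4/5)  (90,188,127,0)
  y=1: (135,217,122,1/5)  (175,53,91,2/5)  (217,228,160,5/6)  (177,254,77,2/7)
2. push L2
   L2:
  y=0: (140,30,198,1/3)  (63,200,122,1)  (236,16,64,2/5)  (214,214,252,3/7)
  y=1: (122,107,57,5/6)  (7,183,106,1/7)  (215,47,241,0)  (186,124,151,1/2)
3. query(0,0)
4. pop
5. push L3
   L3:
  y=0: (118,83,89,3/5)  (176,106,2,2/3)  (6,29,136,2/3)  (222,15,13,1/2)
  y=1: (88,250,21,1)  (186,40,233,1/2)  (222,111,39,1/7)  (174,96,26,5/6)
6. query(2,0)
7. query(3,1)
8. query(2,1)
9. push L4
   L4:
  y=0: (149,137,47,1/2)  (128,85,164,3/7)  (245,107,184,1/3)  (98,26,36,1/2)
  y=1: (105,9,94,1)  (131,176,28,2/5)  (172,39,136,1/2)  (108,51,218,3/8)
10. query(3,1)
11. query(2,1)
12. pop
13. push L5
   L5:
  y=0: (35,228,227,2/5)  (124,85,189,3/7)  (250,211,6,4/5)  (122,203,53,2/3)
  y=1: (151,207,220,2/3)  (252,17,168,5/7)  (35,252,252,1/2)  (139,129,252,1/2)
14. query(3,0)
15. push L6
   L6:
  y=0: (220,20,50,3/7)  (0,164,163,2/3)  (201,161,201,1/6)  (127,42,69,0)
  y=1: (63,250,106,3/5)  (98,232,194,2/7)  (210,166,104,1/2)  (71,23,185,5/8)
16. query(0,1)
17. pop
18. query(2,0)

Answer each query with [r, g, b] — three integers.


(0,0) stack=L1,L2; from [0,0,0]:
L1 α=3/7: [261/7, 744/7, 474/7]
L2 α=1/3: [1502/21, 566/7, 778/7]
rounded: [72, 81, 111]

at x=2,y=0 over L1,L3:
after L1 α=4/5: [188/5, 844/5, 732/5]
after L3 α=2/3: [248/15, 378/5, 2092/15]
rounded: [17, 76, 139]

at x=3,y=1 over L1,L3:
after L1 α=2/7: [354/7, 508/7, 22]
after L3 α=5/6: [1074/7, 1934/21, 76/3]
→ [153, 92, 25]

(2,1) stack=L1,L3; from [0,0,0]:
+L1 (α=5/6) → [1085/6, 190, 400/3]
+L3 (α=1/7) → [1307/7, 1251/7, 839/7]
rounded: [187, 179, 120]

query (3,1) [L1,L3,L4] — begin 0,0,0
+L1 (α=2/7) → [354/7, 508/7, 22]
+L3 (α=5/6) → [1074/7, 1934/21, 76/3]
+L4 (α=3/8) → [3819/28, 12883/168, 1171/12]
→ [136, 77, 98]

(2,1) stack=L1,L3,L4; from [0,0,0]:
after L1 α=5/6: [1085/6, 190, 400/3]
after L3 α=1/7: [1307/7, 1251/7, 839/7]
after L4 α=1/2: [2511/14, 762/7, 1791/14]
rounded: [179, 109, 128]

(3,0) stack=L1,L3,L5; from [0,0,0]:
+L1 (α=0) → [0, 0, 0]
+L3 (α=1/2) → [111, 15/2, 13/2]
+L5 (α=2/3) → [355/3, 827/6, 75/2]
rounded: [118, 138, 38]

at x=0,y=1 over L1,L3,L5,L6:
after L1 α=1/5: [27, 217/5, 122/5]
after L3 α=1: [88, 250, 21]
after L5 α=2/3: [130, 664/3, 461/3]
after L6 α=3/5: [449/5, 3578/15, 1876/15]
= [90, 239, 125]

query (2,0) [L1,L3,L5] — begin 0,0,0
L1 α=4/5: [188/5, 844/5, 732/5]
L3 α=2/3: [248/15, 378/5, 2092/15]
L5 α=4/5: [15248/75, 4598/25, 2452/75]
rounded: [203, 184, 33]


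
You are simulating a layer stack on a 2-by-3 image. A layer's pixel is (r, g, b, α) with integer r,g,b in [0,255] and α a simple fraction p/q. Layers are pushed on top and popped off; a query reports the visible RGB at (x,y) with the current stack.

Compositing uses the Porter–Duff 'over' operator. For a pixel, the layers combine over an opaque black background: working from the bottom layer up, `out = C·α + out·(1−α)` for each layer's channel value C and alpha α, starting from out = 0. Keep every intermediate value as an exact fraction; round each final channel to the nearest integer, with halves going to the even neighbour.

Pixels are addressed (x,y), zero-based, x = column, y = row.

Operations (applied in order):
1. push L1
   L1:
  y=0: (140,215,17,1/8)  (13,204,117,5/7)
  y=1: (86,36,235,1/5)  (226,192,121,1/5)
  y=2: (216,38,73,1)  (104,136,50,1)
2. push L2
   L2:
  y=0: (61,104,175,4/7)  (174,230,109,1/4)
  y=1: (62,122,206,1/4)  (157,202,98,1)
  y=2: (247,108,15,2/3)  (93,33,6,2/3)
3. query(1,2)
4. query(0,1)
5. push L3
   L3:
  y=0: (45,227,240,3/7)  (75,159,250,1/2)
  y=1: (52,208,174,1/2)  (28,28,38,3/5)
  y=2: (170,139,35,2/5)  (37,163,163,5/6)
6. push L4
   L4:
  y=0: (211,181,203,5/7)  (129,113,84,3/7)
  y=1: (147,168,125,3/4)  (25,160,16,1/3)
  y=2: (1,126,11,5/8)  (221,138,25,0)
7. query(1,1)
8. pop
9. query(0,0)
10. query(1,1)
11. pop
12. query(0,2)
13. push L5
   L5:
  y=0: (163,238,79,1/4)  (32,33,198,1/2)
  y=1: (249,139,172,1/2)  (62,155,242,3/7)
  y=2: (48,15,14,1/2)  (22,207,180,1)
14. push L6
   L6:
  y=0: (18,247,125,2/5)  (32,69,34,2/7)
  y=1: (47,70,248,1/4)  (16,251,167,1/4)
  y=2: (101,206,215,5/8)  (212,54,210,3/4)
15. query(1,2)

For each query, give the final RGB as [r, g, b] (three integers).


query (1,2) [L1,L2] — begin 0,0,0
+L1 (α=1) → [104, 136, 50]
+L2 (α=2/3) → [290/3, 202/3, 62/3]
→ [97, 67, 21]

(0,1) stack=L1,L2; from [0,0,0]:
L1 α=1/5: [86/5, 36/5, 47]
L2 α=1/4: [142/5, 359/10, 347/4]
= [28, 36, 87]

at x=1,y=1 over L1,L2,L3,L4:
L1 α=1/5: [226/5, 192/5, 121/5]
L2 α=1: [157, 202, 98]
L3 α=3/5: [398/5, 488/5, 62]
L4 α=1/3: [307/5, 592/5, 140/3]
rounded: [61, 118, 47]

(0,0) stack=L1,L2,L3; from [0,0,0]:
+L1 (α=1/8) → [35/2, 215/8, 17/8]
+L2 (α=4/7) → [593/14, 3973/56, 5651/56]
+L3 (α=3/7) → [2131/49, 13507/98, 15731/98]
rounded: [43, 138, 161]

at x=1,y=1 over L1,L2,L3:
after L1 α=1/5: [226/5, 192/5, 121/5]
after L2 α=1: [157, 202, 98]
after L3 α=3/5: [398/5, 488/5, 62]
→ [80, 98, 62]

(0,2) stack=L1,L2; from [0,0,0]:
+L1 (α=1) → [216, 38, 73]
+L2 (α=2/3) → [710/3, 254/3, 103/3]
= [237, 85, 34]

(1,2) stack=L1,L2,L5,L6; from [0,0,0]:
L1 α=1: [104, 136, 50]
L2 α=2/3: [290/3, 202/3, 62/3]
L5 α=1: [22, 207, 180]
L6 α=3/4: [329/2, 369/4, 405/2]
= [164, 92, 202]


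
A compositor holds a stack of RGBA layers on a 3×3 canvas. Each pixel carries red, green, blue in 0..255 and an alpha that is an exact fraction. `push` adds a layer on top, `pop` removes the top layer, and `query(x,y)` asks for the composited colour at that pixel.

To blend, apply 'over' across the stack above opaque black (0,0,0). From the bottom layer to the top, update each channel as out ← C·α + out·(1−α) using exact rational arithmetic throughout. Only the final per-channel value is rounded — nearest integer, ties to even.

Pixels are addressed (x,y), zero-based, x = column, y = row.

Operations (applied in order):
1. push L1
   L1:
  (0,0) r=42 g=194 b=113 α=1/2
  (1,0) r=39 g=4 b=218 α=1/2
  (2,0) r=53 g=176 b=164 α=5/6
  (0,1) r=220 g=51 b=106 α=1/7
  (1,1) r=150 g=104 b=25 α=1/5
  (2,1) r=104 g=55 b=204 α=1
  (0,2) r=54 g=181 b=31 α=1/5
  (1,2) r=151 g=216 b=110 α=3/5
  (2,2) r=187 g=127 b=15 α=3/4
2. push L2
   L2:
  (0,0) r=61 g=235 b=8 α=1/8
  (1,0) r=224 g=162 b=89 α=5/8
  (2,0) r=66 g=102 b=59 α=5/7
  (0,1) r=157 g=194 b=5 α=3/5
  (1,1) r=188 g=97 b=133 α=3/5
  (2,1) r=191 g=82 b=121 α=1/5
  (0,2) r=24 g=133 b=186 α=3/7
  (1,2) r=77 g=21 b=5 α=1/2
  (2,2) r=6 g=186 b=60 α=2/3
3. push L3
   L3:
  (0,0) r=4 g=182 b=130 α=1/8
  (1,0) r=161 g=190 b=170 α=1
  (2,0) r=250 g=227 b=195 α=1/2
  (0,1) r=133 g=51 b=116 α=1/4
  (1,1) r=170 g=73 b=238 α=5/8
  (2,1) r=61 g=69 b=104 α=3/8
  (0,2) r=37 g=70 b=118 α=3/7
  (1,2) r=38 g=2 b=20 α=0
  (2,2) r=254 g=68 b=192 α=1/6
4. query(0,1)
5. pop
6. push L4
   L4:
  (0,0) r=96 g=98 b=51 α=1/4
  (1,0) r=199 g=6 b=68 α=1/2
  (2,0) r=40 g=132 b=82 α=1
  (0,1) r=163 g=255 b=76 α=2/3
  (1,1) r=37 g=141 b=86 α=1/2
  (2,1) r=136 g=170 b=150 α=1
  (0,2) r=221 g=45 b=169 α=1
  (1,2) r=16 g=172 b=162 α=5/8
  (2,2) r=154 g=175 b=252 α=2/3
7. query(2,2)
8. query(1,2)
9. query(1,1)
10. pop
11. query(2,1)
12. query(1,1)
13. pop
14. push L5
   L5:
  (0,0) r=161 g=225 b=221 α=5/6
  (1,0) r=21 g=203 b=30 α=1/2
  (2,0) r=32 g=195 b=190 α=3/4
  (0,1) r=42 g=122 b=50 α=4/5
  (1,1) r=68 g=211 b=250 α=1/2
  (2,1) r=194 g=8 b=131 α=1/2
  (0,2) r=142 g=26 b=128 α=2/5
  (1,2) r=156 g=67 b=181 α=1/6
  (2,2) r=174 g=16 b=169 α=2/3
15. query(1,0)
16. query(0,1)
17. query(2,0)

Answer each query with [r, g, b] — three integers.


(0,1) stack=L1,L2,L3; from [0,0,0]:
+L1 (α=1/7) → [220/7, 51/7, 106/7]
+L2 (α=3/5) → [3737/35, 4176/35, 317/35]
+L3 (α=1/4) → [7933/70, 14313/140, 5011/140]
rounded: [113, 102, 36]

query (2,2) [L1,L2,L4] — begin 0,0,0
after L1 α=3/4: [561/4, 381/4, 45/4]
after L2 α=2/3: [203/4, 623/4, 175/4]
after L4 α=2/3: [1435/12, 2023/12, 2191/12]
rounded: [120, 169, 183]

query (1,2) [L1,L2,L4] — begin 0,0,0
+L1 (α=3/5) → [453/5, 648/5, 66]
+L2 (α=1/2) → [419/5, 753/10, 71/2]
+L4 (α=5/8) → [1657/40, 10859/80, 1833/16]
→ [41, 136, 115]

query (1,1) [L1,L2,L4] — begin 0,0,0
L1 α=1/5: [30, 104/5, 5]
L2 α=3/5: [624/5, 1663/25, 409/5]
L4 α=1/2: [809/10, 2594/25, 839/10]
rounded: [81, 104, 84]

(2,1) stack=L1,L2; from [0,0,0]:
+L1 (α=1) → [104, 55, 204]
+L2 (α=1/5) → [607/5, 302/5, 937/5]
= [121, 60, 187]

query (1,1) [L1,L2] — begin 0,0,0
after L1 α=1/5: [30, 104/5, 5]
after L2 α=3/5: [624/5, 1663/25, 409/5]
→ [125, 67, 82]

at x=1,y=0 over L1,L5:
+L1 (α=1/2) → [39/2, 2, 109]
+L5 (α=1/2) → [81/4, 205/2, 139/2]
= [20, 102, 70]

query (0,1) [L1,L5] — begin 0,0,0
L1 α=1/7: [220/7, 51/7, 106/7]
L5 α=4/5: [1396/35, 3467/35, 1506/35]
→ [40, 99, 43]

at x=2,y=0 over L1,L5:
L1 α=5/6: [265/6, 440/3, 410/3]
L5 α=3/4: [841/24, 2195/12, 530/3]
= [35, 183, 177]
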